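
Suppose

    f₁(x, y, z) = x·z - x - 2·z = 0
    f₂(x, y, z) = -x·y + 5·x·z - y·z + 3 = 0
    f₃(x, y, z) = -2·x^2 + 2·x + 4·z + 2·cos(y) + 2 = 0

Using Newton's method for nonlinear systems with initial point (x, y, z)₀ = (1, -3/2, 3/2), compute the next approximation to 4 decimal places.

At (1, -3/2, 3/2): F = (-2.5000, 14.2500, 8.141474).
Jacobian J = [[z - 1, 0, x - 2], [-y + 5·z, -x - z, 5·x - y], [-4·x + 2, -2·sin(y), 4]].
At the point, J = [[0.5000, 0.0000, -1.0000], [9.0000, -2.5000, 6.5000], [-2.0000, 1.994990, 4.0000]] (det J = -24.438627).
Solving J·Δ = −F gives Δ = (0.3534, 0.9316, -2.3233).
Then the next iterate is (x, y, z)₁ = (1.3534, -0.5684, -0.8233).

(1.3534, -0.5684, -0.8233)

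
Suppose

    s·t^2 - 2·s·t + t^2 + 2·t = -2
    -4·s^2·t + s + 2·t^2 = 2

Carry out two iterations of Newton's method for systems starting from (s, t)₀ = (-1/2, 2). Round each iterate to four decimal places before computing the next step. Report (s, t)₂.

(-3.3344, -3.0003)

At (-1/2, 2): F = (10.0000, 3.5000).
Jacobian J = [[t^2 - 2·t, 2·s·t - 2·s + 2·t + 2], [-8·s·t + 1, -4·s^2 + 4·t]].
At the point, J = [[0.0000, 5.0000], [9.0000, 7.0000]] (det J = -45.0000).
Solving J·Δ = −F gives Δ = (1.1667, -2.0000).
Then the next iterate is (s, t)₁ = (0.6667, 0.0000).
Round to (0.6667, 0.0000) and repeat: F = (2.0000, -1.3333), J = [[0.0000, 0.6666], [1.0000, -1.777956]].
Δ = (-4.0011, -3.0003), so (s, t)₂ = (-3.3344, -3.0003).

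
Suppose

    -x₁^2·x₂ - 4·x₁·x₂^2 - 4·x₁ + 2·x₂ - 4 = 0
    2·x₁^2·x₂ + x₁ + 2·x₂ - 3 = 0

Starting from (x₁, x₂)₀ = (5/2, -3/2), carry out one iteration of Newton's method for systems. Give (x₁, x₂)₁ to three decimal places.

(2.015, -0.434)

At (5/2, -3/2): F = (-30.125, -22.250).
Jacobian J = [[-2·x₁·x₂ - 4·x₂^2 - 4, -x₁^2 - 8·x₁·x₂ + 2], [4·x₁·x₂ + 1, 2·x₁^2 + 2]].
At the point, J = [[-5.500, 25.750], [-14.000, 14.500]] (det J = 280.750).
Solving J·Δ = −F gives Δ = (-0.485, 1.066).
Then the next iterate is (x₁, x₂)₁ = (2.015, -0.434).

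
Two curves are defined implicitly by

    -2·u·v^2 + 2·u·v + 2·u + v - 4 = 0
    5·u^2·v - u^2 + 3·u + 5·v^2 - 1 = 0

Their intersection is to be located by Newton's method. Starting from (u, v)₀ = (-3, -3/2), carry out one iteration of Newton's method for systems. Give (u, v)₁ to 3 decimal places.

(-1.699, -1.333)

At (-3, -3/2): F = (11.000, -75.250).
Jacobian J = [[-2·v^2 + 2·v + 2, -4·u·v + 2·u + 1], [10·u·v - 2·u + 3, 5·u^2 + 10·v]].
At the point, J = [[-5.500, -23.000], [54.000, 30.000]] (det J = 1077.000).
Solving J·Δ = −F gives Δ = (1.301, 0.167).
Then the next iterate is (u, v)₁ = (-1.699, -1.333).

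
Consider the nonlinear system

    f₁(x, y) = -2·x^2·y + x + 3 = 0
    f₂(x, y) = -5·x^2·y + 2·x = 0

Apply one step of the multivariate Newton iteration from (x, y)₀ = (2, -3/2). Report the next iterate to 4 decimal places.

(-15.0000, -27.0000)

At (2, -3/2): F = (17.0000, 34.0000).
Jacobian J = [[-4·x·y + 1, -2·x^2], [-10·x·y + 2, -5·x^2]].
At the point, J = [[13.0000, -8.0000], [32.0000, -20.0000]] (det J = -4.0000).
Solving J·Δ = −F gives Δ = (-17.0000, -25.5000).
Then the next iterate is (x, y)₁ = (-15.0000, -27.0000).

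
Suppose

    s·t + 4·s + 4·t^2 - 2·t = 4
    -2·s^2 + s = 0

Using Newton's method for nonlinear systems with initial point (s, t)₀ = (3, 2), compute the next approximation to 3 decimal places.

(1.636, 0.952)

At (3, 2): F = (26.000, -15.000).
Jacobian J = [[t + 4, s + 8·t - 2], [-4·s + 1, 0]].
At the point, J = [[6.000, 17.000], [-11.000, 0.000]] (det J = 187.000).
Solving J·Δ = −F gives Δ = (-1.364, -1.048).
Then the next iterate is (s, t)₁ = (1.636, 0.952).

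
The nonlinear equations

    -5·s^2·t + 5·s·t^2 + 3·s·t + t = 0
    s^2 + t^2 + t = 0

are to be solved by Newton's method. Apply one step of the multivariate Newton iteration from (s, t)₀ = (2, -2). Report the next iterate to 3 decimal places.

At (2, -2): F = (66.000, 6.000).
Jacobian J = [[-10·s·t + 5·t^2 + 3·t, -5·s^2 + 10·s·t + 3·s + 1], [2·s, 2·t + 1]].
At the point, J = [[54.000, -53.000], [4.000, -3.000]] (det J = 50.000).
Solving J·Δ = −F gives Δ = (-2.400, -1.200).
Then the next iterate is (s, t)₁ = (-0.400, -3.200).

(-0.400, -3.200)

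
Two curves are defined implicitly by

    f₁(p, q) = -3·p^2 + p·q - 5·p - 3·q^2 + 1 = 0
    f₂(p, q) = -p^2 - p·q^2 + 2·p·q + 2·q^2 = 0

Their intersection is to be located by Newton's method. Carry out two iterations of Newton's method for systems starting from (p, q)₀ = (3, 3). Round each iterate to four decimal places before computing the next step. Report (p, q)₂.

(0.9487, -1.2451)

At (3, 3): F = (-59.0000, 0.0000).
Jacobian J = [[-6·p + q - 5, p - 6·q], [-2·p - q^2 + 2·q, -2·p·q + 2·p + 4·q]].
At the point, J = [[-20.0000, -15.0000], [-9.0000, 0.0000]] (det J = -135.0000).
Solving J·Δ = −F gives Δ = (0.0000, -3.9333).
Then the next iterate is (p, q)₁ = (3.0000, -0.9333).
Round to (3.0000, -0.9333) and repeat: F = (-46.413047, -15.470849), J = [[-23.9333, 8.5998], [-8.737649, 7.8666]].
Δ = (-2.0513, -0.3118), so (p, q)₂ = (0.9487, -1.2451).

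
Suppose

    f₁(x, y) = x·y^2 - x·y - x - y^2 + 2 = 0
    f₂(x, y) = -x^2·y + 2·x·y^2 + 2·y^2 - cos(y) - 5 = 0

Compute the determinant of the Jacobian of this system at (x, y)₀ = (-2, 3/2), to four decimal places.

J = [[y^2 - y - 1, 2·x·y - x - 2·y], [-2·x·y + 2·y^2, -x^2 + 4·x·y + 4·y + sin(y)]].
At the point, J = [[-0.2500, -7.0000], [10.5000, -9.002505]].
det J = 75.7506.

75.7506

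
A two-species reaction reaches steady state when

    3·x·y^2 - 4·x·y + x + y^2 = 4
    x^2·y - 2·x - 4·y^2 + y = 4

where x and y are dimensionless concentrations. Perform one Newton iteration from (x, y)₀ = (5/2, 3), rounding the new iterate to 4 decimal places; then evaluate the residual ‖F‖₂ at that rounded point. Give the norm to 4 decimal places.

11.4802

At (5/2, 3): F = (45.0000, -23.2500).
Jacobian J = [[3·y^2 - 4·y + 1, 6·x·y - 4·x + 2·y], [2·x·y - 2, x^2 - 8·y + 1]].
At the point, J = [[16.0000, 41.0000], [13.0000, -16.7500]] (det J = -801.0000).
Solving J·Δ = −F gives Δ = (0.2491, -1.1948).
Then the next iterate is (x, y)₁ = (2.7491, 1.8052).
Re-evaluating at (2.7491, 1.8052): F = (9.033010, -7.085097), so ‖F‖₂ = 11.4802.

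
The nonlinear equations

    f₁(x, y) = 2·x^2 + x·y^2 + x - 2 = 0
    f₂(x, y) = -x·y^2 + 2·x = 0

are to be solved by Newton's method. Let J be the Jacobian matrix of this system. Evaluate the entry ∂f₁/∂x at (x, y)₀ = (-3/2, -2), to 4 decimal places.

∂f₁/∂x = 4·x + y^2 + 1.
At (-3/2, -2) this is -1.0000.

-1.0000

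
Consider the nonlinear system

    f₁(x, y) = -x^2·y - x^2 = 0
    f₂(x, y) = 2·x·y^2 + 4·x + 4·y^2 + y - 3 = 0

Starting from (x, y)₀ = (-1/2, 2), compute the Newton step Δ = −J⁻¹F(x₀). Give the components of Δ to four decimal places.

At (-1/2, 2): F = (-0.7500, 9.0000).
Jacobian J = [[-2·x·y - 2·x, -x^2], [2·y^2 + 4, 4·x·y + 8·y + 1]].
At the point, J = [[3.0000, -0.2500], [12.0000, 13.0000]] (det J = 42.0000).
Solving J·Δ = −F gives Δ = (0.1786, -0.8571).

(0.1786, -0.8571)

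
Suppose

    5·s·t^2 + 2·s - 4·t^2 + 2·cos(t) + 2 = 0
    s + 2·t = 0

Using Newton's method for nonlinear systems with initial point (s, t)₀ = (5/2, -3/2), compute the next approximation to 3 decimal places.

At (5/2, -3/2): F = (26.26647, -0.500).
Jacobian J = [[5·t^2 + 2, 10·s·t - 8·t - 2·sin(t)], [1, 2]].
At the point, J = [[13.250, -23.50501], [1.000, 2.000]] (det J = 50.00501).
Solving J·Δ = −F gives Δ = (-0.816, 0.658).
Then the next iterate is (s, t)₁ = (1.684, -0.842).

(1.684, -0.842)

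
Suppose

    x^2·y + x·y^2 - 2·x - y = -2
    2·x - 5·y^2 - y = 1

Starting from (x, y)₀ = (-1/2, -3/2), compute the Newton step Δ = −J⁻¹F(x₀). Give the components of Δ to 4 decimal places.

(-2.2092, 1.1549)

At (-1/2, -3/2): F = (3.0000, -11.7500).
Jacobian J = [[2·x·y + y^2 - 2, x^2 + 2·x·y - 1], [2, -10·y - 1]].
At the point, J = [[1.7500, 0.7500], [2.0000, 14.0000]] (det J = 23.0000).
Solving J·Δ = −F gives Δ = (-2.2092, 1.1549).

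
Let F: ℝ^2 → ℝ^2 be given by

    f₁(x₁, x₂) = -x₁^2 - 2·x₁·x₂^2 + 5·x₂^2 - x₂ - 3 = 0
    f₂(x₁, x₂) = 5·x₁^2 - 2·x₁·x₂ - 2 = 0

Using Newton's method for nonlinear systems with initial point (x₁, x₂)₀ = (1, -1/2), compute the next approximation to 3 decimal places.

(0.561, -0.913)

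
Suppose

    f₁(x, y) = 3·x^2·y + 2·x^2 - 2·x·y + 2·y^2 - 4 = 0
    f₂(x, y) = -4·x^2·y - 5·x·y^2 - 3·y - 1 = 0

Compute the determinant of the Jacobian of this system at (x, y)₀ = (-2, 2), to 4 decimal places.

-1044.0000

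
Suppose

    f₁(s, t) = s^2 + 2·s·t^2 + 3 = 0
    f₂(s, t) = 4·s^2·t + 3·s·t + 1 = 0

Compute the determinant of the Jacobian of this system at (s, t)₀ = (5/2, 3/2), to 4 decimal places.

-208.7500

J = [[2·s + 2·t^2, 4·s·t], [8·s·t + 3·t, 4·s^2 + 3·s]].
At the point, J = [[9.5000, 15.0000], [34.5000, 32.5000]].
det J = -208.7500.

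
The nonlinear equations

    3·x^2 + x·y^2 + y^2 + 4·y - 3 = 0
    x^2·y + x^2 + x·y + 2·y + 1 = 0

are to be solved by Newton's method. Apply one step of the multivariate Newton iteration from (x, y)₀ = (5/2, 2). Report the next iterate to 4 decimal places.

(1.4023, 1.0614)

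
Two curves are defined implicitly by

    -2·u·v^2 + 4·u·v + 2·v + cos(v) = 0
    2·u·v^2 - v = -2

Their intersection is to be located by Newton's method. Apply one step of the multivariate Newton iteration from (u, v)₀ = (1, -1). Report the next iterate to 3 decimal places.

(3.033, 0.813)

At (1, -1): F = (-7.45970, 5.000).
Jacobian J = [[-2·v^2 + 4·v, -4·u·v + 4·u - sin(v) + 2], [2·v^2, 4·u·v - 1]].
At the point, J = [[-6.000, 10.84147], [2.000, -5.000]] (det J = 8.31706).
Solving J·Δ = −F gives Δ = (2.033, 1.813).
Then the next iterate is (u, v)₁ = (3.033, 0.813).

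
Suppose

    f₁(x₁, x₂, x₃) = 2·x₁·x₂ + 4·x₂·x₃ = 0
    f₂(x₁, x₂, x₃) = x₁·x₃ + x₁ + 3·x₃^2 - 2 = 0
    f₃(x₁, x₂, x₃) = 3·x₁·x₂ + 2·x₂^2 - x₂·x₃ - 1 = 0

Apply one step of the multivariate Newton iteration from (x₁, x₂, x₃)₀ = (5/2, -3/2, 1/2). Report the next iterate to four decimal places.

At (5/2, -3/2, 1/2): F = (-10.5000, 2.5000, -7.0000).
Jacobian J = [[2·x₂, 2·x₁ + 4·x₃, 4·x₂], [x₃ + 1, 0, x₁ + 6·x₃], [3·x₂, 3·x₁ + 4·x₂ - x₃, -x₂]].
At the point, J = [[-3.0000, 7.0000, -6.0000], [1.5000, 0.0000, 5.5000], [-4.5000, 1.0000, 1.5000]] (det J = -181.5000).
Solving J·Δ = −F gives Δ = (-1.3939, 0.8388, -0.0744).
Then the next iterate is (x₁, x₂, x₃)₁ = (1.1061, -0.6612, 0.4256).

(1.1061, -0.6612, 0.4256)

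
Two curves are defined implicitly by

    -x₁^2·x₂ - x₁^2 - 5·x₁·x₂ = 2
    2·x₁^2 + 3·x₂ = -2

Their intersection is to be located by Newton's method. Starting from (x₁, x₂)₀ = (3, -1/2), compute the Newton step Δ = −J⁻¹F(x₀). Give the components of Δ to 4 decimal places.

At (3, -1/2): F = (1.0000, 18.5000).
Jacobian J = [[-2·x₁·x₂ - 2·x₁ - 5·x₂, -x₁^2 - 5·x₁], [4·x₁, 3]].
At the point, J = [[-0.5000, -24.0000], [12.0000, 3.0000]] (det J = 286.5000).
Solving J·Δ = −F gives Δ = (-1.5602, 0.0742).

(-1.5602, 0.0742)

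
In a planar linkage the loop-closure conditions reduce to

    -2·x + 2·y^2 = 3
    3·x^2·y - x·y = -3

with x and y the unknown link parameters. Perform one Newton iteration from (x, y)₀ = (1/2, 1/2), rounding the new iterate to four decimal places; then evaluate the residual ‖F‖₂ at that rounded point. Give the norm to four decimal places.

At (1/2, 1/2): F = (-3.5000, 3.1250).
Jacobian J = [[-2, 4·y], [6·x·y - y, 3·x^2 - x]].
At the point, J = [[-2.0000, 2.0000], [1.0000, 0.2500]] (det J = -2.5000).
Solving J·Δ = −F gives Δ = (-2.8500, -1.1000).
Then the next iterate is (x, y)₁ = (-2.3500, -0.6000).
Re-evaluating at (-2.3500, -0.6000): F = (2.4200, -8.3505), so ‖F‖₂ = 8.6941.

8.6941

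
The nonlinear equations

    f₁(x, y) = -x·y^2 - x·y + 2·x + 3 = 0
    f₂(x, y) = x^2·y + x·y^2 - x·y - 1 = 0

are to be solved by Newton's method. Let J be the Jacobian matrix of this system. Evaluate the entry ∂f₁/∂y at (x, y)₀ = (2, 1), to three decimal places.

∂f₁/∂y = -2·x·y - x.
At (2, 1) this is -6.000.

-6.000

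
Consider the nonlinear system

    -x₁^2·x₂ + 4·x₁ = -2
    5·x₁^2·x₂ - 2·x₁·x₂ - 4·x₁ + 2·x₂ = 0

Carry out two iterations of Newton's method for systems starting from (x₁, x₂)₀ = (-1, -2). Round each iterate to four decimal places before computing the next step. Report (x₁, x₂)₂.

(-0.5806, 0.1586)

At (-1, -2): F = (0.0000, -14.0000).
Jacobian J = [[-2·x₁·x₂ + 4, -x₁^2], [10·x₁·x₂ - 2·x₂ - 4, 5·x₁^2 - 2·x₁ + 2]].
At the point, J = [[0.0000, -1.0000], [20.0000, 9.0000]] (det J = 20.0000).
Solving J·Δ = −F gives Δ = (0.7000, 0.0000).
Then the next iterate is (x₁, x₂)₁ = (-0.3000, -2.0000).
Round to (-0.3000, -2.0000) and repeat: F = (0.9800, -4.9000), J = [[2.8000, -0.0900], [6.0000, 3.0500]].
Δ = (-0.2806, 2.1586), so (x₁, x₂)₂ = (-0.5806, 0.1586).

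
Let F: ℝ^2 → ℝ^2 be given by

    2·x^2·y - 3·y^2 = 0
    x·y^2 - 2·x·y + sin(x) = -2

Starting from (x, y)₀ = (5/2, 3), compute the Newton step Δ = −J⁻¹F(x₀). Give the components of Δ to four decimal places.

(-0.5144, -0.8967)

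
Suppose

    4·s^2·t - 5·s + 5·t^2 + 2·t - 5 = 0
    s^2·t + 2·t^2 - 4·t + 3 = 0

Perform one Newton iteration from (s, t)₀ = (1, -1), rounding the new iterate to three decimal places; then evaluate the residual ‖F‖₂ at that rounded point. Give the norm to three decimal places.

1.740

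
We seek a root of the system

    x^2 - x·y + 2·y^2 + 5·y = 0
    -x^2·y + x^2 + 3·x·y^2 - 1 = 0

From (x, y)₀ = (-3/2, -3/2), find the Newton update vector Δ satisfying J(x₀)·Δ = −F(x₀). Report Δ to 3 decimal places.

At (-3/2, -3/2): F = (-3.000, -5.500).
Jacobian J = [[2·x - y, -x + 4·y + 5], [-2·x·y + 2·x + 3·y^2, -x^2 + 6·x·y]].
At the point, J = [[-1.500, 0.500], [-0.750, 11.250]] (det J = -16.500).
Solving J·Δ = −F gives Δ = (-1.879, 0.364).

(-1.879, 0.364)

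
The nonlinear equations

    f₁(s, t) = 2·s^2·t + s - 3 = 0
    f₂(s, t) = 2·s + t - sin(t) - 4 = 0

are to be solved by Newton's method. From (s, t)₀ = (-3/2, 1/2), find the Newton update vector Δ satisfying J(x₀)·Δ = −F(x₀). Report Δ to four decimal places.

(3.3675, 1.9967)

At (-3/2, 1/2): F = (-2.2500, -6.979426).
Jacobian J = [[4·s·t + 1, 2·s^2], [2, -cos(t) + 1]].
At the point, J = [[-2.0000, 4.5000], [2.0000, 0.122417]] (det J = -9.244835).
Solving J·Δ = −F gives Δ = (3.3675, 1.9967).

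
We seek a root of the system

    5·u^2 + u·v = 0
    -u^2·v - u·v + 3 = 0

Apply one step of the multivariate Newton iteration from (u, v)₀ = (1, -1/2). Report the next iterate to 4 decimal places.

At (1, -1/2): F = (4.5000, 4.0000).
Jacobian J = [[10·u + v, u], [-2·u·v - v, -u^2 - u]].
At the point, J = [[9.5000, 1.0000], [1.5000, -2.0000]] (det J = -20.5000).
Solving J·Δ = −F gives Δ = (-0.6341, 1.5244).
Then the next iterate is (u, v)₁ = (0.3659, 1.0244).

(0.3659, 1.0244)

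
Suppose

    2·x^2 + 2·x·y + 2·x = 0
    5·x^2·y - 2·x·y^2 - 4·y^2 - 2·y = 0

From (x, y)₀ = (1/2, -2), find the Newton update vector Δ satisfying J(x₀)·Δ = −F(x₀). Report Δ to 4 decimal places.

At (1/2, -2): F = (-0.5000, -18.5000).
Jacobian J = [[4·x + 2·y + 2, 2·x], [10·x·y - 2·y^2, 5·x^2 - 4·x·y - 8·y - 2]].
At the point, J = [[0.0000, 1.0000], [-18.0000, 19.2500]] (det J = 18.0000).
Solving J·Δ = −F gives Δ = (-0.4931, 0.5000).

(-0.4931, 0.5000)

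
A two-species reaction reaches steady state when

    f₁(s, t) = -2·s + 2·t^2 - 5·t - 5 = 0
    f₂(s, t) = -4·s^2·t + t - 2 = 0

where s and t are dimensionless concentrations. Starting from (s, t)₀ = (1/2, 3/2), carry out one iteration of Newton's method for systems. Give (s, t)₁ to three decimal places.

(0.167, 9.833)

At (1/2, 3/2): F = (-9.000, -2.000).
Jacobian J = [[-2, 4·t - 5], [-8·s·t, -4·s^2 + 1]].
At the point, J = [[-2.000, 1.000], [-6.000, 0.000]] (det J = 6.000).
Solving J·Δ = −F gives Δ = (-0.333, 8.333).
Then the next iterate is (s, t)₁ = (0.167, 9.833).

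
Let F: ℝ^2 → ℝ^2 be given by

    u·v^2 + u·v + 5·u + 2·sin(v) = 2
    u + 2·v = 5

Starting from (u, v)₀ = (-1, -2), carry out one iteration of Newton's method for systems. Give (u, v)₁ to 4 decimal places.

(-1.0034, 3.0017)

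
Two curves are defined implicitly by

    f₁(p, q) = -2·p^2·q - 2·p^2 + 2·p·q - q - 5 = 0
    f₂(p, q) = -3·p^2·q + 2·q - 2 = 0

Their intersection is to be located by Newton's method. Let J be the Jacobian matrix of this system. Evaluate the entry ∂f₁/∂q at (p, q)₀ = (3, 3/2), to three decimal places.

-13.000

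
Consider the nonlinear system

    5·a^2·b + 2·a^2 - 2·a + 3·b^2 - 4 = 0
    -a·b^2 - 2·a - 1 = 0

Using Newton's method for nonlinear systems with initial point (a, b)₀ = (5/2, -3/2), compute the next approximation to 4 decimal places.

At (5/2, -3/2): F = (-36.6250, -11.6250).
Jacobian J = [[10·a·b + 4·a - 2, 5·a^2 + 6·b], [-b^2 - 2, -2·a·b]].
At the point, J = [[-29.5000, 22.2500], [-4.2500, 7.5000]] (det J = -126.6875).
Solving J·Δ = −F gives Δ = (-0.1265, 1.4783).
Then the next iterate is (a, b)₁ = (2.3735, -0.0217).

(2.3735, -0.0217)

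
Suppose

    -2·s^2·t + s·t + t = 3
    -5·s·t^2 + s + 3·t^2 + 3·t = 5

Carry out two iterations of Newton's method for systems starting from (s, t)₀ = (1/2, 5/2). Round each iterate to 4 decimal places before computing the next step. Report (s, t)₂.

At (1/2, 5/2): F = (-0.5000, 6.1250).
Jacobian J = [[-4·s·t + t, -2·s^2 + s + 1], [-5·t^2 + 1, -10·s·t + 6·t + 3]].
At the point, J = [[-2.5000, 1.0000], [-30.2500, 5.5000]] (det J = 16.5000).
Solving J·Δ = −F gives Δ = (0.5379, 1.8447).
Then the next iterate is (s, t)₁ = (1.0379, 4.3447).
Round to (1.0379, 4.3447) and repeat: F = (-3.506474, -32.257917), J = [[-13.692757, -0.116573], [-93.382090, -16.025441]].
Δ = (-0.2514, -0.5479), so (s, t)₂ = (0.7865, 3.7968).

(0.7865, 3.7968)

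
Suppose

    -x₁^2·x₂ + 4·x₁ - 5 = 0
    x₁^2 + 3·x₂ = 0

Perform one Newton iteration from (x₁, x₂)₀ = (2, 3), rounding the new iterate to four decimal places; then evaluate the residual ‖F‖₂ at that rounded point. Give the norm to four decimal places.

160.2588

At (2, 3): F = (-9.0000, 13.0000).
Jacobian J = [[-2·x₁·x₂ + 4, -x₁^2], [2·x₁, 3]].
At the point, J = [[-8.0000, -4.0000], [4.0000, 3.0000]] (det J = -8.0000).
Solving J·Δ = −F gives Δ = (3.1250, -8.5000).
Then the next iterate is (x₁, x₂)₁ = (5.1250, -5.5000).
Re-evaluating at (5.1250, -5.5000): F = (159.960938, 9.765625), so ‖F‖₂ = 160.2588.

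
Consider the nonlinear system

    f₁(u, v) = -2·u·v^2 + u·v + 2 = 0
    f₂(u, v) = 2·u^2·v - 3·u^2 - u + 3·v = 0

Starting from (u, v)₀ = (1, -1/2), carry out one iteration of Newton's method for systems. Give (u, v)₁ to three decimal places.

(-0.114, -1.205)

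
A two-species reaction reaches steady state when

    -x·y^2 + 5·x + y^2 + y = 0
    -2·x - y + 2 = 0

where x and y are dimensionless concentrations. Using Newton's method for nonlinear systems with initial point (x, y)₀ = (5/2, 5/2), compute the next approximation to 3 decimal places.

(-1.021, 4.043)

At (5/2, 5/2): F = (5.625, -5.500).
Jacobian J = [[-y^2 + 5, -2·x·y + 2·y + 1], [-2, -1]].
At the point, J = [[-1.250, -6.500], [-2.000, -1.000]] (det J = -11.750).
Solving J·Δ = −F gives Δ = (-3.521, 1.543).
Then the next iterate is (x, y)₁ = (-1.021, 4.043).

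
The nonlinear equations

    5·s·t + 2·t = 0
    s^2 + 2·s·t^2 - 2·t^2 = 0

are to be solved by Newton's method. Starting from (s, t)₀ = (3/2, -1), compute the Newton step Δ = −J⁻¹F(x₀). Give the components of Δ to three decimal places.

At (3/2, -1): F = (-9.500, 3.250).
Jacobian J = [[5·t, 5·s + 2], [2·s + 2·t^2, 4·s·t - 4·t]].
At the point, J = [[-5.000, 9.500], [5.000, -2.000]] (det J = -37.500).
Solving J·Δ = −F gives Δ = (-0.317, 0.833).

(-0.317, 0.833)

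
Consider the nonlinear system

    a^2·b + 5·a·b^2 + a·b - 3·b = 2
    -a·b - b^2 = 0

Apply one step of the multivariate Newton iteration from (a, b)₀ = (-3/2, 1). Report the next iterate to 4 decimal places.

At (-3/2, 1): F = (-11.7500, 0.5000).
Jacobian J = [[2·a·b + 5·b^2 + b, a^2 + 10·a·b + a - 3], [-b, -a - 2·b]].
At the point, J = [[3.0000, -17.2500], [-1.0000, -0.5000]] (det J = -18.7500).
Solving J·Δ = −F gives Δ = (0.7733, -0.5467).
Then the next iterate is (a, b)₁ = (-0.7267, 0.4533).

(-0.7267, 0.4533)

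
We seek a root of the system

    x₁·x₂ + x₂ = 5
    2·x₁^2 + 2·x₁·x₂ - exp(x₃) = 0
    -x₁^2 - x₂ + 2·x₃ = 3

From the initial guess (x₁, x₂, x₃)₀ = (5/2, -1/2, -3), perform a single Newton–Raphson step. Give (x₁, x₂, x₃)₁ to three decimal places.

(0.499, 1.143, 0.195)

At (5/2, -1/2, -3): F = (-6.750, 9.95021, -14.750).
Jacobian J = [[x₂, x₁ + 1, 0], [4·x₁ + 2·x₂, 2·x₁, -exp(x₃)], [-2·x₁, -1, 2]].
At the point, J = [[-0.500, 3.500, 0.000], [9.000, 5.000, -0.04979], [-5.000, -1.000, 2.000]] (det J = -67.10383).
Solving J·Δ = −F gives Δ = (-2.001, 1.643, 3.195).
Then the next iterate is (x₁, x₂, x₃)₁ = (0.499, 1.143, 0.195).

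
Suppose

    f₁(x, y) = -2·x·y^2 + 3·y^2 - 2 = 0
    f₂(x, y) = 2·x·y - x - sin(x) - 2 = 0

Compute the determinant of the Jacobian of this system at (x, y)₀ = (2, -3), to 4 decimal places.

J = [[-2·y^2, -4·x·y + 6·y], [2·y - cos(x) - 1, 2·x]].
At the point, J = [[-18.0000, 6.0000], [-6.583853, 4.0000]].
det J = -32.4969.

-32.4969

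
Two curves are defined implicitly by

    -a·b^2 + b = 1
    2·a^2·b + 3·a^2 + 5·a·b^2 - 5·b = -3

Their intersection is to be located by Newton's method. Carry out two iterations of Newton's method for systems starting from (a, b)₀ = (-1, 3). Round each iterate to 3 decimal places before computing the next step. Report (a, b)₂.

(-0.669, 0.978)

At (-1, 3): F = (11.000, -48.000).
Jacobian J = [[-b^2, -2·a·b + 1], [4·a·b + 6·a + 5·b^2, 2·a^2 + 10·a·b - 5]].
At the point, J = [[-9.000, 7.000], [27.000, -33.000]] (det J = 108.000).
Solving J·Δ = −F gives Δ = (0.250, -1.250).
Then the next iterate is (a, b)₁ = (-0.750, 1.750).
Round to (-0.750, 1.750) and repeat: F = (3.04688, -13.57812), J = [[-3.06250, 3.625], [5.56250, -17.000]].
Δ = (0.081, -0.772), so (a, b)₂ = (-0.669, 0.978).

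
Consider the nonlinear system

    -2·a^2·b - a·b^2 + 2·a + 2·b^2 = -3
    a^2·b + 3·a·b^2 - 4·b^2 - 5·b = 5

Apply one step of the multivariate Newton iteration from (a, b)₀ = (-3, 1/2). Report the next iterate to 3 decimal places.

At (-3, 1/2): F = (-10.750, -6.250).
Jacobian J = [[-4·a·b - b^2 + 2, -2·a^2 - 2·a·b + 4·b], [2·a·b + 3·b^2, a^2 + 6·a·b - 8·b - 5]].
At the point, J = [[7.750, -13.000], [-2.250, -9.000]] (det J = -99.000).
Solving J·Δ = −F gives Δ = (0.157, -0.734).
Then the next iterate is (a, b)₁ = (-2.843, -0.234).

(-2.843, -0.234)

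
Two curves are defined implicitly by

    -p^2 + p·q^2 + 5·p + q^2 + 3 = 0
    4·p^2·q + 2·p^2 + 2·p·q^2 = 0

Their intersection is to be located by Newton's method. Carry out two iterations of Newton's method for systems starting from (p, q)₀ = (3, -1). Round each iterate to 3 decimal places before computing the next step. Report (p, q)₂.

At (3, -1): F = (13.000, -12.000).
Jacobian J = [[-2·p + q^2 + 5, 2·p·q + 2·q], [8·p·q + 4·p + 2·q^2, 4·p^2 + 4·p·q]].
At the point, J = [[0.000, -8.000], [-10.000, 24.000]] (det J = -80.000).
Solving J·Δ = −F gives Δ = (2.700, 1.625).
Then the next iterate is (p, q)₁ = (5.700, 0.625).
Round to (5.700, 0.625) and repeat: F = (1.62719, 150.65813), J = [[-6.00938, 8.375], [52.08125, 144.210]].
Δ = (-0.788, -0.760), so (p, q)₂ = (4.912, -0.135).

(4.912, -0.135)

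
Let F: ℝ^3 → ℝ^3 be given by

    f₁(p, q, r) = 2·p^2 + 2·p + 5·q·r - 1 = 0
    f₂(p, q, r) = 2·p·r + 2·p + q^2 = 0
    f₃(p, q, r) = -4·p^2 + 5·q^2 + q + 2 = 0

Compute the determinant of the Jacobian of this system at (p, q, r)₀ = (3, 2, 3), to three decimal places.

J = [[4·p + 2, 5·r, 5·q], [2·r + 2, 2·q, 2·p], [-8·p, 10·q + 1, 0]].
At the point, J = [[14.000, 15.000, 10.000], [8.000, 4.000, 6.000], [-24.000, 21.000, 0.000]].
det J = -1284.000.

-1284.000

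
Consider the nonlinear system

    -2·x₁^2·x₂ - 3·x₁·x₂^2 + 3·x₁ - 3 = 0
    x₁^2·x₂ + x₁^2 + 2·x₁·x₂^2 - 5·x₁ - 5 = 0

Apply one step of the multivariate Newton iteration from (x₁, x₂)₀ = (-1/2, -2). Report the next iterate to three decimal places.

At (-1/2, -2): F = (2.500, -6.750).
Jacobian J = [[-4·x₁·x₂ - 3·x₂^2 + 3, -2·x₁^2 - 6·x₁·x₂], [2·x₁·x₂ + 2·x₁ + 2·x₂^2 - 5, x₁^2 + 4·x₁·x₂]].
At the point, J = [[-13.000, -6.500], [4.000, 4.250]] (det J = -29.250).
Solving J·Δ = −F gives Δ = (-1.137, 2.658).
Then the next iterate is (x₁, x₂)₁ = (-1.637, 0.658).

(-1.637, 0.658)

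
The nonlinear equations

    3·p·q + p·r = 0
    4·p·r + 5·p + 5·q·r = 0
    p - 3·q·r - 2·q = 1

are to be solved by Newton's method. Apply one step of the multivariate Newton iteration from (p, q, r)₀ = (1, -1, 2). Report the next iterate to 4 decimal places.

(0.3086, -0.5156, 0.8555)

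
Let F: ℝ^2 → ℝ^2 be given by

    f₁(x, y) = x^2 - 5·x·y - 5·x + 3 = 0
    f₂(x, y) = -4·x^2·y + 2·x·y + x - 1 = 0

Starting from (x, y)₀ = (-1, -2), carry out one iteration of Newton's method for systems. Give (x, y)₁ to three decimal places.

(-0.429, -2.143)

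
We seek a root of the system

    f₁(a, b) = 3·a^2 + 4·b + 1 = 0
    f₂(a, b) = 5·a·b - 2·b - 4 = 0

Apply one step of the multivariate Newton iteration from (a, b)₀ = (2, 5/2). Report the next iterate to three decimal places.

(-0.609, 4.576)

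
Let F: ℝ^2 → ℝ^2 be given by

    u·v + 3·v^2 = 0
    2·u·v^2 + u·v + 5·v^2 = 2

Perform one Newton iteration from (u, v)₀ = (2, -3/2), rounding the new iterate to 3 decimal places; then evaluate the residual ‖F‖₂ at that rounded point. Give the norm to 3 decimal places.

At (2, -3/2): F = (3.750, 15.250).
Jacobian J = [[v, u + 6·v], [2·v^2 + v, 4·u·v + u + 10·v]].
At the point, J = [[-1.500, -7.000], [3.000, -25.000]] (det J = 58.500).
Solving J·Δ = −F gives Δ = (-0.222, 0.583).
Then the next iterate is (u, v)₁ = (1.778, -0.917).
Re-evaluating at (1.778, -0.917): F = (0.89224, 3.56422), so ‖F‖₂ = 3.674.

3.674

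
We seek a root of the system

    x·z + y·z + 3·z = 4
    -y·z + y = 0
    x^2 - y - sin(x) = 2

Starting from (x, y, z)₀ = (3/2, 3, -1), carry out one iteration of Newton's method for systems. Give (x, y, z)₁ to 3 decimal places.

(2.572, 2.393, 0.595)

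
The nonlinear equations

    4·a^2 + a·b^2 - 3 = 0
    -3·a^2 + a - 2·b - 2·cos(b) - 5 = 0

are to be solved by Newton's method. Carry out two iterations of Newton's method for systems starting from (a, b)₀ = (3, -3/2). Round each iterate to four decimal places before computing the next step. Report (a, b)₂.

(0.7291, -1.8382)

At (3, -3/2): F = (39.7500, -26.141474).
Jacobian J = [[8·a + b^2, 2·a·b], [-6·a + 1, 2·sin(b) - 2]].
At the point, J = [[26.2500, -9.0000], [-17.0000, -3.994990]] (det J = -257.868487).
Solving J·Δ = −F gives Δ = (-1.5282, -0.0406).
Then the next iterate is (a, b)₁ = (1.4718, -1.5406).
Round to (1.4718, -1.5406) and repeat: F = (9.158022, -7.005969), J = [[14.147848, -4.534910], [-7.8308, -3.999088]].
Δ = (-0.7427, -0.2976), so (a, b)₂ = (0.7291, -1.8382).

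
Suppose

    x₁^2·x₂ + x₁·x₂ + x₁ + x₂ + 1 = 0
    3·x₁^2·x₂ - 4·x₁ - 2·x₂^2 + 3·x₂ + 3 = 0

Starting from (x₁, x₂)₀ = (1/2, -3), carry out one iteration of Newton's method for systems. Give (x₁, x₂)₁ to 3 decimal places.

(0.328, -1.348)

At (1/2, -3): F = (-3.750, -28.250).
Jacobian J = [[2·x₁·x₂ + x₂ + 1, x₁^2 + x₁ + 1], [6·x₁·x₂ - 4, 3·x₁^2 - 4·x₂ + 3]].
At the point, J = [[-5.000, 1.750], [-13.000, 15.750]] (det J = -56.000).
Solving J·Δ = −F gives Δ = (-0.172, 1.652).
Then the next iterate is (x₁, x₂)₁ = (0.328, -1.348).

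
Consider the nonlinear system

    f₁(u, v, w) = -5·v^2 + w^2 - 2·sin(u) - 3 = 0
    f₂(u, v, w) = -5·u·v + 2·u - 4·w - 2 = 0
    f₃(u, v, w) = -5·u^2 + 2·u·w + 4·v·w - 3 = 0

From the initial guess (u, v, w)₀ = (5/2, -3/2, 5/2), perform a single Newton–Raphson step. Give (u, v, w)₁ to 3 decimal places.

(2.210, 1.029, -3.155)

At (5/2, -3/2, 5/2): F = (-9.19694, 11.750, -36.750).
Jacobian J = [[-2·cos(u), -10·v, 2·w], [-5·v + 2, -5·u, -4], [-10·u + 2·w, 4·w, 2·u + 4·v]].
At the point, J = [[1.60229, 15.000, 5.000], [9.500, -12.500, -4.000], [-20.000, 10.000, -1.000]] (det J = 651.62008).
Solving J·Δ = −F gives Δ = (-0.290, 2.529, -5.655).
Then the next iterate is (u, v, w)₁ = (2.210, 1.029, -3.155).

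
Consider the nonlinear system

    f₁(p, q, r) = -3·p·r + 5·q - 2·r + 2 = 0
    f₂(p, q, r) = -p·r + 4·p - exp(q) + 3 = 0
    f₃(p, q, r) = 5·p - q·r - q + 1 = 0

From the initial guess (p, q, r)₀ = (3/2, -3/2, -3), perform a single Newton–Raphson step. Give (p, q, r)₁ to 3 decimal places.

(-0.229, -0.388, -2.385)

At (3/2, -3/2, -3): F = (14.000, 13.27687, 5.500).
Jacobian J = [[-3·r, 5, -3·p - 2], [-r + 4, -exp(q), -p], [5, -r - 1, -q]].
At the point, J = [[9.000, 5.000, -6.500], [7.000, -0.22313, -1.500], [5.000, 2.000, 1.500]] (det J = -164.26399).
Solving J·Δ = −F gives Δ = (-1.729, 1.112, 0.615).
Then the next iterate is (p, q, r)₁ = (-0.229, -0.388, -2.385).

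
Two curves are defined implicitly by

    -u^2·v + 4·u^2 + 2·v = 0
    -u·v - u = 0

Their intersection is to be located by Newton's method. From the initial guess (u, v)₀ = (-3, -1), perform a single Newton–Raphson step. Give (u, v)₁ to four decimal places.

(-1.5667, -1.0000)

At (-3, -1): F = (43.0000, 0.0000).
Jacobian J = [[-2·u·v + 8·u, -u^2 + 2], [-v - 1, -u]].
At the point, J = [[-30.0000, -7.0000], [0.0000, 3.0000]] (det J = -90.0000).
Solving J·Δ = −F gives Δ = (1.4333, 0.0000).
Then the next iterate is (u, v)₁ = (-1.5667, -1.0000).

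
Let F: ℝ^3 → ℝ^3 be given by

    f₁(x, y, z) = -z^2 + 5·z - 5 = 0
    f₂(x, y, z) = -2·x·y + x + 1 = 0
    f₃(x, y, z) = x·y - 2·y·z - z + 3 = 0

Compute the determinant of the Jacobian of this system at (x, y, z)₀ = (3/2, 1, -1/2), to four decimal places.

J = [[0, 0, -2·z + 5], [-2·y + 1, -2·x, 0], [y, x - 2·z, -2·y - 1]].
At the point, J = [[0.0000, 0.0000, 6.0000], [-1.0000, -3.0000, 0.0000], [1.0000, 2.5000, -3.0000]].
det J = 3.0000.

3.0000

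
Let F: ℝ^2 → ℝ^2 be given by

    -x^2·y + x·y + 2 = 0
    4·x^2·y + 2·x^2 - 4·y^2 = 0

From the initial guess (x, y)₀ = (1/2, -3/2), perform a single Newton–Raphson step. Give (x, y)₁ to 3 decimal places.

At (1/2, -3/2): F = (1.625, -10.000).
Jacobian J = [[-2·x·y + y, -x^2 + x], [8·x·y + 4·x, 4·x^2 - 8·y]].
At the point, J = [[0.000, 0.250], [-4.000, 13.000]] (det J = 1.000).
Solving J·Δ = −F gives Δ = (-23.625, -6.500).
Then the next iterate is (x, y)₁ = (-23.125, -8.000).

(-23.125, -8.000)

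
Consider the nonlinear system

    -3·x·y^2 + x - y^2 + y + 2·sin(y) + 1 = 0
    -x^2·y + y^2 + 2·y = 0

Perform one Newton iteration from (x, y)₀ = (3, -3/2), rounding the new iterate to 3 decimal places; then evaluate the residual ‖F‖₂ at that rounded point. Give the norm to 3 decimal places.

At (3, -3/2): F = (-21.99499, 12.750).
Jacobian J = [[-3·y^2 + 1, -6·x·y - 2·y + 2·cos(y) + 1], [-2·x·y, -x^2 + 2·y + 2]].
At the point, J = [[-5.750, 31.14147], [9.000, -10.000]] (det J = -222.77327).
Solving J·Δ = −F gives Δ = (-0.795, 0.560).
Then the next iterate is (x, y)₁ = (2.205, -0.940).
Re-evaluating at (2.205, -0.940): F = (-6.07873, 3.57390), so ‖F‖₂ = 7.052.

7.052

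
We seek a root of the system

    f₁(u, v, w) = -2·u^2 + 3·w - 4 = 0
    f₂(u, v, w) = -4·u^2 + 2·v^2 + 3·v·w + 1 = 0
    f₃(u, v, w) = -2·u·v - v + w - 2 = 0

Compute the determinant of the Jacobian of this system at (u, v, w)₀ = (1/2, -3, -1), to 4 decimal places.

360.0000

J = [[-4·u, 0, 3], [-8·u, 4·v + 3·w, 3·v], [-2·v, -2·u - 1, 1]].
At the point, J = [[-2.0000, 0.0000, 3.0000], [-4.0000, -15.0000, -9.0000], [6.0000, -2.0000, 1.0000]].
det J = 360.0000.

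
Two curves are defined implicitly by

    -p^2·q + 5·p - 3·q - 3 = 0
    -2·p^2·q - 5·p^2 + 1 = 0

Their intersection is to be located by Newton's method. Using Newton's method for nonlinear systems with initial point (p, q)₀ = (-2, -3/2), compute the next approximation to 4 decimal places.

(-1.5469, -1.9219)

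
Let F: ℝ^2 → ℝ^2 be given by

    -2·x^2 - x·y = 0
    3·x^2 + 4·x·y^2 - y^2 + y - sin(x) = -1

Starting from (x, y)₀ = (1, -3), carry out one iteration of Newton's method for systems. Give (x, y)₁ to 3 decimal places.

(0.826, -1.826)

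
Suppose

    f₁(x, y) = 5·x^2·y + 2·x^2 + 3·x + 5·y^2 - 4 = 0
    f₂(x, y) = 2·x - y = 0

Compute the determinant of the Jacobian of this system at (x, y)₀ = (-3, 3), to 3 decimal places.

J = [[10·x·y + 4·x + 3, 5·x^2 + 10·y], [2, -1]].
At the point, J = [[-99.000, 75.000], [2.000, -1.000]].
det J = -51.000.

-51.000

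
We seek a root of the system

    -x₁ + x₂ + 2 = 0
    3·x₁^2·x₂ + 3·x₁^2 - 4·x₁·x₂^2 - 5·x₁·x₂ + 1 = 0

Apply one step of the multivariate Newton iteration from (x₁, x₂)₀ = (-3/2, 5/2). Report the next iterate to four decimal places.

At (-3/2, 5/2): F = (6.0000, 80.8750).
Jacobian J = [[-1, 1], [6·x₁·x₂ + 6·x₁ - 4·x₂^2 - 5·x₂, 3·x₁^2 - 8·x₁·x₂ - 5·x₁]].
At the point, J = [[-1.0000, 1.0000], [-69.0000, 44.2500]] (det J = 24.7500).
Solving J·Δ = −F gives Δ = (-7.4596, -13.4596).
Then the next iterate is (x₁, x₂)₁ = (-8.9596, -10.9596).

(-8.9596, -10.9596)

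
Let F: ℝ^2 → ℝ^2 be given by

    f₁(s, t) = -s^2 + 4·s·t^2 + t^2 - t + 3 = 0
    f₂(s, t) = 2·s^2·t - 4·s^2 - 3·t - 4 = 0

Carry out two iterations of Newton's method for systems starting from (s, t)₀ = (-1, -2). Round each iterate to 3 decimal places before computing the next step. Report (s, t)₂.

(-0.521, -2.055)

At (-1, -2): F = (-8.000, -6.000).
Jacobian J = [[-2·s + 4·t^2, 8·s·t + 2·t - 1], [4·s·t - 8·s, 2·s^2 - 3]].
At the point, J = [[18.000, 11.000], [16.000, -1.000]] (det J = -194.000).
Solving J·Δ = −F gives Δ = (0.381, 0.103).
Then the next iterate is (s, t)₁ = (-0.619, -1.897).
Round to (-0.619, -1.897) and repeat: F = (-0.79771, -1.29536), J = [[15.63244, 4.59994], [9.64897, -2.23368]].
Δ = (0.098, -0.158), so (s, t)₂ = (-0.521, -2.055).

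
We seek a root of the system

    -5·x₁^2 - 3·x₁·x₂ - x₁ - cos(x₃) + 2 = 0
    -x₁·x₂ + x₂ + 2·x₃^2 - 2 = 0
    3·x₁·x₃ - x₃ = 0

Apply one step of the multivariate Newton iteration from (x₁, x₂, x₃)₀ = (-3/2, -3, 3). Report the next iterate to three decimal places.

At (-3/2, -3, 3): F = (-20.26001, 8.500, -16.500).
Jacobian J = [[-10·x₁ - 3·x₂ - 1, -3·x₁, sin(x₃)], [-x₂, -x₁ + 1, 4·x₃], [3·x₃, 0, 3·x₁ - 1]].
At the point, J = [[23.000, 4.500, 0.14112], [3.000, 2.500, 12.000], [9.000, 0.000, -5.500]] (det J = 240.82480).
Solving J·Δ = −F gives Δ = (1.645, -3.897, -0.308).
Then the next iterate is (x₁, x₂, x₃)₁ = (0.145, -6.897, 2.692).

(0.145, -6.897, 2.692)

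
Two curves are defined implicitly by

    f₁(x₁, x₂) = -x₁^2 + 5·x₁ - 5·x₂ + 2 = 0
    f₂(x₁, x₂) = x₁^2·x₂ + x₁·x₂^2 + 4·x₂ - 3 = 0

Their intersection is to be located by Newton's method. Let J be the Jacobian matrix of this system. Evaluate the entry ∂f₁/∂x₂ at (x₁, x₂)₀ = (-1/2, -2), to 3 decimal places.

-5.000

∂f₁/∂x₂ = -5.
At (-1/2, -2) this is -5.000.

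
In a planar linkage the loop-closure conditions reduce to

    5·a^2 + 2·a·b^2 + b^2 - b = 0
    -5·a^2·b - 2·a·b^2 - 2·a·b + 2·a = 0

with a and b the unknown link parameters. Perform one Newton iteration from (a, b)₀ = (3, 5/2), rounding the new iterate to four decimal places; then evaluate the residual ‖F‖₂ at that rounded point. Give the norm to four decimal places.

At (3, 5/2): F = (86.2500, -159.0000).
Jacobian J = [[10·a + 2·b^2, 4·a·b + 2·b - 1], [-10·a·b - 2·b^2 - 2·b + 2, -5·a^2 - 4·a·b - 2·a]].
At the point, J = [[42.5000, 34.0000], [-90.5000, -81.0000]] (det J = -365.5000).
Solving J·Δ = −F gives Δ = (-4.3235, 2.8676).
Then the next iterate is (a, b)₁ = (-1.3235, 5.3676).
Re-evaluating at (-1.3235, 5.3676): F = (-44.061269, 40.813255), so ‖F‖₂ = 60.0593.

60.0593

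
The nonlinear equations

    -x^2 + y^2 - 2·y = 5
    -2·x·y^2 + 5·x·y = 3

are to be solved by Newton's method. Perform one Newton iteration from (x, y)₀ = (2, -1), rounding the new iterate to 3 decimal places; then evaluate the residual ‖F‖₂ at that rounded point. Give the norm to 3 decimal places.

5.139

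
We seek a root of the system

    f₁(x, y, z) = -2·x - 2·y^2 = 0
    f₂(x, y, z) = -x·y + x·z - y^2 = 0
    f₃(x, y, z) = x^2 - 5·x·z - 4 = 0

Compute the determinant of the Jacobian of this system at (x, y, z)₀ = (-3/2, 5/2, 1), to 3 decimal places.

-180.000

J = [[-2, -4·y, 0], [-y + z, -x - 2·y, x], [2·x - 5·z, 0, -5·x]].
At the point, J = [[-2.000, -10.000, 0.000], [-1.500, -3.500, -1.500], [-8.000, 0.000, 7.500]].
det J = -180.000.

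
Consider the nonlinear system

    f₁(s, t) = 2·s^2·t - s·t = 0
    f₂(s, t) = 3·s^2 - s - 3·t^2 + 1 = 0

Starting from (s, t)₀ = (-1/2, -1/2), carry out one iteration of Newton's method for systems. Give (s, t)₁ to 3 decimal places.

At (-1/2, -1/2): F = (-0.500, 1.500).
Jacobian J = [[4·s·t - t, 2·s^2 - s], [6·s - 1, -6·t]].
At the point, J = [[1.500, 1.000], [-4.000, 3.000]] (det J = 8.500).
Solving J·Δ = −F gives Δ = (0.353, -0.029).
Then the next iterate is (s, t)₁ = (-0.147, -0.529).

(-0.147, -0.529)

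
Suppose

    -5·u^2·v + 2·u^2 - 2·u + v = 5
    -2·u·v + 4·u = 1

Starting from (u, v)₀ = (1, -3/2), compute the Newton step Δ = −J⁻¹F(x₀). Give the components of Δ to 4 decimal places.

At (1, -3/2): F = (1.0000, 6.0000).
Jacobian J = [[-10·u·v + 4·u - 2, -5·u^2 + 1], [-2·v + 4, -2·u]].
At the point, J = [[17.0000, -4.0000], [7.0000, -2.0000]] (det J = -6.0000).
Solving J·Δ = −F gives Δ = (3.6667, 15.8333).

(3.6667, 15.8333)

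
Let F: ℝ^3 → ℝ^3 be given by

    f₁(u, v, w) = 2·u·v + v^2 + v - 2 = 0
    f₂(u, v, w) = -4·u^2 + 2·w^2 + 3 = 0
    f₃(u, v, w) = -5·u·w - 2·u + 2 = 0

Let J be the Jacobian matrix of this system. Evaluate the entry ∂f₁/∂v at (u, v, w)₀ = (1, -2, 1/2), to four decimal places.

∂f₁/∂v = 2·u + 2·v + 1.
At (1, -2, 1/2) this is -1.0000.

-1.0000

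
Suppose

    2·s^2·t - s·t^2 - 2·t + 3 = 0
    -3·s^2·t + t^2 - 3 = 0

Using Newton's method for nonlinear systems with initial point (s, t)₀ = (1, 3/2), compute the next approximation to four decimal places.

(0.4167, 1.0208)

At (1, 3/2): F = (0.7500, -5.2500).
Jacobian J = [[4·s·t - t^2, 2·s^2 - 2·s·t - 2], [-6·s·t, -3·s^2 + 2·t]].
At the point, J = [[3.7500, -3.0000], [-9.0000, 0.0000]] (det J = -27.0000).
Solving J·Δ = −F gives Δ = (-0.5833, -0.4792).
Then the next iterate is (s, t)₁ = (0.4167, 1.0208).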